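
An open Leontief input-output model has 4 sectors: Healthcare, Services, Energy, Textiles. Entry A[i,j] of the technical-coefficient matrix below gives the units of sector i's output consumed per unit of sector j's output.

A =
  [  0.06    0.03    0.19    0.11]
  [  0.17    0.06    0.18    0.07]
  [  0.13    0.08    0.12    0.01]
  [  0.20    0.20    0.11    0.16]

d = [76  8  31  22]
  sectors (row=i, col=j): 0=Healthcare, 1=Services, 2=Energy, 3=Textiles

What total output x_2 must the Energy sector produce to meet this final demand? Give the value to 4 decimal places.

54.7899

Form M = I − A:
  [  0.94   -0.03   -0.19   -0.11]
  [ -0.17    0.94   -0.18   -0.07]
  [ -0.13   -0.08    0.88   -0.01]
  [ -0.20   -0.20   -0.11    0.84]
Leontief inverse L = M⁻¹:
  [  1.1559    0.0962    0.2896    0.1628]
  [  0.2746    1.1271    0.3065    0.1335]
  [  0.1999    0.1202    1.2104    0.0506]
  [  0.3668    0.3070    0.3004    1.2677]
Total output x = L · d:
  x_0 = 1.1559·76 + 0.0962·8 + 0.2896·31 + 0.1628·22 = 101.1795
  x_1 = 0.2746·76 + 1.1271·8 + 0.3065·31 + 0.1335·22 = 42.3299
  x_2 = 0.1999·76 + 0.1202·8 + 1.2104·31 + 0.0506·22 = 54.7899
  x_3 = 0.3668·76 + 0.3070·8 + 0.3004·31 + 1.2677·22 = 67.5342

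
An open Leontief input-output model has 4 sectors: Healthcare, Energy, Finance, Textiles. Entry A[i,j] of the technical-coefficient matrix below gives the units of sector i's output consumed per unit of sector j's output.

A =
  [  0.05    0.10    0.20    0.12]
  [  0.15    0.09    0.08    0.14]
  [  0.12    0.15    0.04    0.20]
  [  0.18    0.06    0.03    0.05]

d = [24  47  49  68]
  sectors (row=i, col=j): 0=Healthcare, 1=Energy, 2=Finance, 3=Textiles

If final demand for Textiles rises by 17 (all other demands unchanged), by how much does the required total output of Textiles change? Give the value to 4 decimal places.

19.0481

Form M = I − A:
  [  0.95   -0.10   -0.20   -0.12]
  [ -0.15    0.91   -0.08   -0.14]
  [ -0.12   -0.15    0.96   -0.20]
  [ -0.18   -0.06   -0.03    0.95]
Leontief inverse L = M⁻¹:
  [  1.1588    0.1860    0.2641    0.2294]
  [  0.2489    1.1677    0.1566    0.2365]
  [  0.2343    0.2299    1.1190    0.2991]
  [  0.2427    0.1162    0.0953    1.1205]
Total output x = L · d:
  x_0 = 1.1588·24 + 0.1860·47 + 0.2641·49 + 0.2294·68 = 65.0922
  x_1 = 0.2489·24 + 1.1677·47 + 0.1566·49 + 0.2365·68 = 84.6069
  x_2 = 0.2343·24 + 0.2299·47 + 1.1190·49 + 0.2991·68 = 91.5956
  x_3 = 0.2427·24 + 0.1162·47 + 0.0953·49 + 1.1205·68 = 92.1483
Δx_3 = L[3,3] · Δd_3 = 1.1205 · 17 = 19.0481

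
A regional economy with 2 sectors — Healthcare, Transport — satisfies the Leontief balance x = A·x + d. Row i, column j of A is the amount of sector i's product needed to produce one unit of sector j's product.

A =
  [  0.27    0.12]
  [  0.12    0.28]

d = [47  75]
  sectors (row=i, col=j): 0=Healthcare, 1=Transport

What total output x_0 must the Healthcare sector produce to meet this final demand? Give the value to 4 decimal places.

Form M = I − A:
  [  0.73   -0.12]
  [ -0.12    0.72]
Leontief inverse L = M⁻¹:
  [  1.4085    0.2347]
  [  0.2347    1.4280]
Total output x = L · d:
  x_0 = 1.4085·47 + 0.2347·75 = 83.8028
  x_1 = 0.2347·47 + 1.4280·75 = 118.1338

83.8028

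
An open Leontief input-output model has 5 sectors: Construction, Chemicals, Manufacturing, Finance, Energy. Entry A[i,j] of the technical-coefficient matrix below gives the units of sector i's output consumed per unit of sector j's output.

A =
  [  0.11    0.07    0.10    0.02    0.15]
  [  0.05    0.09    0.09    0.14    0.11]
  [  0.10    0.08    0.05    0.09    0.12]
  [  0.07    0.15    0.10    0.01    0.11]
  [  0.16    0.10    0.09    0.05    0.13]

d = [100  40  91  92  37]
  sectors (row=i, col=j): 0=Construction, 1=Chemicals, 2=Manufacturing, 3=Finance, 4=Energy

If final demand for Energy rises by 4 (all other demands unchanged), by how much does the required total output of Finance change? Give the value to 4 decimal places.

Form M = I − A:
  [  0.89   -0.07   -0.10   -0.02   -0.15]
  [ -0.05    0.91   -0.09   -0.14   -0.11]
  [ -0.10   -0.08    0.95   -0.09   -0.12]
  [ -0.07   -0.15   -0.10    0.99   -0.11]
  [ -0.16   -0.10   -0.09   -0.05    0.87]
Leontief inverse L = M⁻¹:
  [  1.2039    0.1486    0.1732    0.0742    0.2596]
  [  0.1406    1.1812    0.1684    0.1964    0.2216]
  [  0.1868    0.1610    1.1236    0.1401    0.2253]
  [  0.1548    0.2272    0.1710    1.0717    0.2145]
  [  0.2658    0.1928    0.1773    0.1123    1.2583]
Total output x = L · d:
  x_0 = 1.2039·100 + 0.1486·40 + 0.1732·91 + 0.0742·92 + 0.2596·37 = 158.5302
  x_1 = 0.1406·100 + 1.1812·40 + 0.1684·91 + 0.1964·92 + 0.2216·37 = 102.8974
  x_2 = 0.1868·100 + 0.1610·40 + 1.1236·91 + 0.1401·92 + 0.2253·37 = 148.5913
  x_3 = 0.1548·100 + 0.2272·40 + 0.1710·91 + 1.0717·92 + 0.2145·37 = 146.6617
  x_4 = 0.2658·100 + 0.1928·40 + 0.1773·91 + 0.1123·92 + 1.2583·37 = 107.3113
Δx_3 = L[3,4] · Δd_4 = 0.2145 · 4 = 0.8580

0.8580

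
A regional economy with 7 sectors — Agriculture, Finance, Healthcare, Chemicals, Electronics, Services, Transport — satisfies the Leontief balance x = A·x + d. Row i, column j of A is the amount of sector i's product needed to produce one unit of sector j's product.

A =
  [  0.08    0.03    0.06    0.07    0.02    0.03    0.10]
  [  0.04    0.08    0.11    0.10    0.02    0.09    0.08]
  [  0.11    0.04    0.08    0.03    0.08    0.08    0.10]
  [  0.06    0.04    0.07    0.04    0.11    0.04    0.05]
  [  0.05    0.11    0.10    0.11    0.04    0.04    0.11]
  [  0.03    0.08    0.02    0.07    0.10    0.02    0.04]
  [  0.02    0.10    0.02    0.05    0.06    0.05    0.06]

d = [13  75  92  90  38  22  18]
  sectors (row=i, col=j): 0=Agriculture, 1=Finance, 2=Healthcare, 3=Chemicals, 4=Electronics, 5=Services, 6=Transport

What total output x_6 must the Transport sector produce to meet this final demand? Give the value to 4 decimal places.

52.1428

Form M = I − A:
  [  0.92   -0.03   -0.06   -0.07   -0.02   -0.03   -0.10]
  [ -0.04    0.92   -0.11   -0.10   -0.02   -0.09   -0.08]
  [ -0.11   -0.04    0.92   -0.03   -0.08   -0.08   -0.10]
  [ -0.06   -0.04   -0.07    0.96   -0.11   -0.04   -0.05]
  [ -0.05   -0.11   -0.10   -0.11    0.96   -0.04   -0.11]
  [ -0.03   -0.08   -0.02   -0.07   -0.10    0.98   -0.04]
  [ -0.02   -0.10   -0.02   -0.05   -0.06   -0.05    0.94]
Leontief inverse L = M⁻¹:
  [  1.1186    0.0754    0.1020    0.1124    0.0625    0.0644    0.1523]
  [  0.0925    1.1423    0.1698    0.1583    0.0818    0.1390    0.1490]
  [  0.1618    0.1046    1.1382    0.0919    0.1348    0.1256    0.1732]
  [  0.1032    0.0935    0.1219    1.0920    0.1545    0.0783    0.1114]
  [  0.1063    0.1788    0.1676    0.1747    1.1032    0.0950    0.1868]
  [  0.0655    0.1287    0.0687    0.1180    0.1390    1.0551    0.0927]
  [  0.0528    0.1486    0.0653    0.0967    0.0989    0.0852    1.1094]
Total output x = L · d:
  x_0 = 1.1186·13 + 0.0754·75 + 0.1020·92 + 0.1124·90 + 0.0625·38 + 0.0644·22 + 0.1523·18 = 46.2325
  x_1 = 0.0925·13 + 1.1423·75 + 0.1698·92 + 0.1583·90 + 0.0818·38 + 0.1390·22 + 0.1490·18 = 125.5966
  x_2 = 0.1618·13 + 0.1046·75 + 1.1382·92 + 0.0919·90 + 0.1348·38 + 0.1256·22 + 0.1732·18 = 133.9352
  x_3 = 0.1032·13 + 0.0935·75 + 0.1219·92 + 1.0920·90 + 0.1545·38 + 0.0783·22 + 0.1114·18 = 127.4468
  x_4 = 0.1063·13 + 0.1788·75 + 0.1676·92 + 0.1747·90 + 1.1032·38 + 0.0950·22 + 0.1868·18 = 93.3123
  x_5 = 0.0655·13 + 0.1287·75 + 0.0687·92 + 0.1180·90 + 0.1390·38 + 1.0551·22 + 0.0927·18 = 57.6037
  x_6 = 0.0528·13 + 0.1486·75 + 0.0653·92 + 0.0967·90 + 0.0989·38 + 0.0852·22 + 1.1094·18 = 52.1428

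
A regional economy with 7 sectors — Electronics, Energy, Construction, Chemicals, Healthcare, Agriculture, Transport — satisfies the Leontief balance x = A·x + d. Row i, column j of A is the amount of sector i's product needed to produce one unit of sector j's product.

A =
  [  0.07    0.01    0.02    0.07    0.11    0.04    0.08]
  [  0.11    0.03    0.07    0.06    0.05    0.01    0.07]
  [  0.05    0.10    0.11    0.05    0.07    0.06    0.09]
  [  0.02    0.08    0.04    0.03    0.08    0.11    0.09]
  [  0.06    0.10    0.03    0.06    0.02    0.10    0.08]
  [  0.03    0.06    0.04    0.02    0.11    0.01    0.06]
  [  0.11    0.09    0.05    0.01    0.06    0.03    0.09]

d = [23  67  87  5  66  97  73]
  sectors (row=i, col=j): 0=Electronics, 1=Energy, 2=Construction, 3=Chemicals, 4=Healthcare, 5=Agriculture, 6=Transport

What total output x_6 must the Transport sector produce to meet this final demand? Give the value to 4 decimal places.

Form M = I − A:
  [  0.93   -0.01   -0.02   -0.07   -0.11   -0.04   -0.08]
  [ -0.11    0.97   -0.07   -0.06   -0.05   -0.01   -0.07]
  [ -0.05   -0.10    0.89   -0.05   -0.07   -0.06   -0.09]
  [ -0.02   -0.08   -0.04    0.97   -0.08   -0.11   -0.09]
  [ -0.06   -0.10   -0.03   -0.06    0.98   -0.10   -0.08]
  [ -0.03   -0.06   -0.04   -0.02   -0.11    0.99   -0.06]
  [ -0.11   -0.09   -0.05   -0.01   -0.06   -0.03    0.91]
Leontief inverse L = M⁻¹:
  [  1.1160    0.0588    0.0507    0.0996    0.1573    0.0799    0.1366]
  [  0.1581    1.0762    0.1051    0.0920    0.1009    0.0479    0.1282]
  [  0.1154    0.1640    1.1617    0.0905    0.1336    0.1053    0.1653]
  [  0.0739    0.1331    0.0793    1.0614    0.1329    0.1451    0.1508]
  [  0.1136    0.1481    0.0685    0.0917    1.0767    0.1334    0.1407]
  [  0.0723    0.1011    0.0694    0.0466    0.1455    1.0414    0.1071]
  [  0.1676    0.1371    0.0880    0.0453    0.1136    0.0649    1.1516]
Total output x = L · d:
  x_0 = 1.1160·23 + 0.0588·67 + 0.0507·87 + 0.0996·5 + 0.1573·66 + 0.0799·97 + 0.1366·73 = 62.6200
  x_1 = 0.1581·23 + 1.0762·67 + 0.1051·87 + 0.0920·5 + 0.1009·66 + 0.0479·97 + 0.1282·73 = 106.0156
  x_2 = 0.1154·23 + 0.1640·67 + 1.1617·87 + 0.0905·5 + 0.1336·66 + 0.1053·97 + 0.1653·73 = 146.2603
  x_3 = 0.0739·23 + 0.1331·67 + 0.0793·87 + 1.0614·5 + 0.1329·66 + 0.1451·97 + 0.1508·73 = 56.6788
  x_4 = 0.1136·23 + 0.1481·67 + 0.0685·87 + 0.0917·5 + 1.0767·66 + 0.1334·97 + 0.1407·73 = 113.2287
  x_5 = 0.0723·23 + 0.1011·67 + 0.0694·87 + 0.0466·5 + 0.1455·66 + 1.0414·97 + 0.1071·73 = 133.1373
  x_6 = 0.1676·23 + 0.1371·67 + 0.0880·87 + 0.0453·5 + 0.1136·66 + 0.0649·97 + 1.1516·73 = 118.7882

118.7882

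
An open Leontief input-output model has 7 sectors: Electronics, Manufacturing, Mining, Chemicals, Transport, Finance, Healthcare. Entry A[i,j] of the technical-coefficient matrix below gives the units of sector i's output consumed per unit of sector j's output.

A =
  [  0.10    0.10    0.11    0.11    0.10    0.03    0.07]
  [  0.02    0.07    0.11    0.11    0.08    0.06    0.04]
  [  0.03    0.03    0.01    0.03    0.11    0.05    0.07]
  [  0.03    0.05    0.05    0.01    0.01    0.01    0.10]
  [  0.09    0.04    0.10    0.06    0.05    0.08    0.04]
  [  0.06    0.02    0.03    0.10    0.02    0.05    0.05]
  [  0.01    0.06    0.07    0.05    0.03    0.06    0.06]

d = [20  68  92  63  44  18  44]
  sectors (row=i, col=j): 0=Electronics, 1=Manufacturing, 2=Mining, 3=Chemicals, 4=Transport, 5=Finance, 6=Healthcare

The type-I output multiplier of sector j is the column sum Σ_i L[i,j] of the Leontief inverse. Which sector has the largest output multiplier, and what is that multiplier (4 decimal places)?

Form M = I − A:
  [  0.90   -0.10   -0.11   -0.11   -0.10   -0.03   -0.07]
  [ -0.02    0.93   -0.11   -0.11   -0.08   -0.06   -0.04]
  [ -0.03   -0.03    0.99   -0.03   -0.11   -0.05   -0.07]
  [ -0.03   -0.05   -0.05    0.99   -0.01   -0.01   -0.10]
  [ -0.09   -0.04   -0.10   -0.06    0.95   -0.08   -0.04]
  [ -0.06   -0.02   -0.03   -0.10   -0.02    0.95   -0.05]
  [ -0.01   -0.06   -0.07   -0.05   -0.03   -0.06    0.94]
Leontief inverse L = M⁻¹:
  [  1.1497    0.1564    0.1825    0.1755    0.1631    0.0799    0.1357]
  [  0.0551    1.1080    0.1590    0.1560    0.1241    0.0979    0.0902]
  [  0.0588    0.0580    1.0500    0.0664    0.1383    0.0796    0.1022]
  [  0.0460    0.0736    0.0792    1.0376    0.0358    0.0322    0.1261]
  [  0.1288    0.0800    0.1493    0.1104    1.0966    0.1161    0.0887]
  [  0.0849    0.0490    0.0650    0.1324    0.0473    1.0727    0.0864]
  [  0.0321    0.0863    0.1034    0.0839    0.0599    0.0869    1.0937]
Total output x = L · d:
  x_0 = 1.1497·20 + 0.1564·68 + 0.1825·92 + 0.1755·63 + 0.1631·44 + 0.0799·18 + 0.1357·44 = 76.0626
  x_1 = 0.0551·20 + 1.1080·68 + 0.1590·92 + 0.1560·63 + 0.1241·44 + 0.0979·18 + 0.0902·44 = 112.0832
  x_2 = 0.0588·20 + 0.0580·68 + 1.0500·92 + 0.0664·63 + 0.1383·44 + 0.0796·18 + 0.1022·44 = 117.9182
  x_3 = 0.0460·20 + 0.0736·68 + 0.0792·92 + 1.0376·63 + 0.0358·44 + 0.0322·18 + 0.1261·44 = 86.2830
  x_4 = 0.1288·20 + 0.0800·68 + 0.1493·92 + 0.1104·63 + 1.0966·44 + 0.1161·18 + 0.0887·44 = 82.9539
  x_5 = 0.0849·20 + 0.0490·68 + 0.0650·92 + 0.1324·63 + 0.0473·44 + 1.0727·18 + 0.0864·44 = 44.5389
  x_6 = 0.0321·20 + 0.0863·68 + 0.1034·92 + 0.0839·63 + 0.0599·44 + 0.0869·18 + 1.0937·44 = 73.6330
Output multipliers (column sums of L):
  Electronics: 1.5553
  Manufacturing: 1.6114
  Mining: 1.7884
  Chemicals: 1.7622
  Transport: 1.6650
  Finance: 1.5652
  Healthcare: 1.7230

Mining (1.7884)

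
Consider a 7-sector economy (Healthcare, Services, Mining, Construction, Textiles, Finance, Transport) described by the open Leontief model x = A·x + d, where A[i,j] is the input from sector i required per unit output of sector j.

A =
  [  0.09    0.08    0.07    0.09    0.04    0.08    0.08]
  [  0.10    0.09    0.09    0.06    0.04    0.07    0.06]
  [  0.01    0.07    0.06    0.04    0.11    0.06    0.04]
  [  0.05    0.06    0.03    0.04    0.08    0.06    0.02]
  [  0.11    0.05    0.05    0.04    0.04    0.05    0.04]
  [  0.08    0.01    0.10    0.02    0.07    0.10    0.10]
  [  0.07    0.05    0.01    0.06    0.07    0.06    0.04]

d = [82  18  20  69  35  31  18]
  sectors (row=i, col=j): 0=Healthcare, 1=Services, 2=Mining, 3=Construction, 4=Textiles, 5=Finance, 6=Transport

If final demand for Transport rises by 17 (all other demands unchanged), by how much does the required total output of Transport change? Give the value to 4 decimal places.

Form M = I − A:
  [  0.91   -0.08   -0.07   -0.09   -0.04   -0.08   -0.08]
  [ -0.10    0.91   -0.09   -0.06   -0.04   -0.07   -0.06]
  [ -0.01   -0.07    0.94   -0.04   -0.11   -0.06   -0.04]
  [ -0.05   -0.06   -0.03    0.96   -0.08   -0.06   -0.02]
  [ -0.11   -0.05   -0.05   -0.04    0.96   -0.05   -0.04]
  [ -0.08   -0.01   -0.10   -0.02   -0.07    0.90   -0.10]
  [ -0.07   -0.05   -0.01   -0.06   -0.07   -0.06    0.96]
Leontief inverse L = M⁻¹:
  [  1.1577    0.1349    0.1257    0.1377    0.1000    0.1453    0.1323]
  [  0.1655    1.1447    0.1459    0.1070    0.0981    0.1335    0.1116]
  [  0.0616    0.1086    1.1013    0.0718    0.1526    0.1057    0.0767]
  [  0.0972    0.0948    0.0681    1.0699    0.1164    0.1020    0.0546]
  [  0.1608    0.0912    0.0920    0.0767    1.0821    0.0981    0.0798]
  [  0.1396    0.0556    0.1492    0.0614    0.1257    1.1588    0.1486]
  [  0.1202    0.0866    0.0485    0.0927    0.1080    0.1046    1.0764]
Total output x = L · d:
  x_0 = 1.1577·82 + 0.1349·18 + 0.1257·20 + 0.1377·69 + 0.1000·35 + 0.1453·31 + 0.1323·18 = 119.7595
  x_1 = 0.1655·82 + 1.1447·18 + 0.1459·20 + 0.1070·69 + 0.0981·35 + 0.1335·31 + 0.1116·18 = 54.0545
  x_2 = 0.0616·82 + 0.1086·18 + 1.1013·20 + 0.0718·69 + 0.1526·35 + 0.1057·31 + 0.0767·18 = 43.9854
  x_3 = 0.0972·82 + 0.0948·18 + 0.0681·20 + 1.0699·69 + 0.1164·35 + 0.1020·31 + 0.0546·18 = 93.0828
  x_4 = 0.1608·82 + 0.0912·18 + 0.0920·20 + 0.0767·69 + 1.0821·35 + 0.0981·31 + 0.0798·18 = 64.3119
  x_5 = 0.1396·82 + 0.0556·18 + 0.1492·20 + 0.0614·69 + 0.1257·35 + 1.1588·31 + 0.1486·18 = 62.6681
  x_6 = 0.1202·82 + 0.0866·18 + 0.0485·20 + 0.0927·69 + 0.1080·35 + 0.1046·31 + 1.0764·18 = 45.1798
Δx_6 = L[6,6] · Δd_6 = 1.0764 · 17 = 18.2996

18.2996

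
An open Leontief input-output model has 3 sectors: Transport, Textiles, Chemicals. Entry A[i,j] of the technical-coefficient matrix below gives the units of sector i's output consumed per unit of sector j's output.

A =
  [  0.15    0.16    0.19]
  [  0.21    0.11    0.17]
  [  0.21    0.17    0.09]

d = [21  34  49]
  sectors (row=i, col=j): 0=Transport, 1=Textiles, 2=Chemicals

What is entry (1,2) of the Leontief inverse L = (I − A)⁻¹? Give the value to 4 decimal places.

Form M = I − A:
  [  0.85   -0.16   -0.19]
  [ -0.21    0.89   -0.17]
  [ -0.21   -0.17    0.91]
Leontief inverse L = M⁻¹:
  [  1.3344    0.3040    0.3354]
  [  0.3875    1.2534    0.3151]
  [  0.3803    0.3043    1.2352]
Total output x = L · d:
  x_0 = 1.3344·21 + 0.3040·34 + 0.3354·49 = 54.7925
  x_1 = 0.3875·21 + 1.2534·34 + 0.3151·49 = 66.1933
  x_2 = 0.3803·21 + 0.3043·34 + 1.2352·49 = 78.8564

L[1,2] = 0.3151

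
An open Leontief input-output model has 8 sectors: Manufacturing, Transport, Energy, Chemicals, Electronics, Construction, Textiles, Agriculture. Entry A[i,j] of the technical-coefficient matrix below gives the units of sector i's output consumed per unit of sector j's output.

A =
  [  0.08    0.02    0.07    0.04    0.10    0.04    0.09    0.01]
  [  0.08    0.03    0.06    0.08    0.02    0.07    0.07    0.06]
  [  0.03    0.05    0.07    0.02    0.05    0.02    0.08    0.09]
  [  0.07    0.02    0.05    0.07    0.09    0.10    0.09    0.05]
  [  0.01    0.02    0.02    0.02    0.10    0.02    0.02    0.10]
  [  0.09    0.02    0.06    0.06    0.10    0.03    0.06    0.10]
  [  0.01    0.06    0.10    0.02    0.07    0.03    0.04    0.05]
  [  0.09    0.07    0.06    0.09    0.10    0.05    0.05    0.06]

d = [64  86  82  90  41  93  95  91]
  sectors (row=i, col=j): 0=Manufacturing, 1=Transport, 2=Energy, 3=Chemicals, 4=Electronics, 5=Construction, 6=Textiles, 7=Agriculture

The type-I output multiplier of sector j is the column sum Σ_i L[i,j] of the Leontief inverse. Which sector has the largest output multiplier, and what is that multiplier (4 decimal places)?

Electronics (2.1677)

Form M = I − A:
  [  0.92   -0.02   -0.07   -0.04   -0.10   -0.04   -0.09   -0.01]
  [ -0.08    0.97   -0.06   -0.08   -0.02   -0.07   -0.07   -0.06]
  [ -0.03   -0.05    0.93   -0.02   -0.05   -0.02   -0.08   -0.09]
  [ -0.07   -0.02   -0.05    0.93   -0.09   -0.10   -0.09   -0.05]
  [ -0.01   -0.02   -0.02   -0.02    0.90   -0.02   -0.02   -0.10]
  [ -0.09   -0.02   -0.06   -0.06   -0.10    0.97   -0.06   -0.10]
  [ -0.01   -0.06   -0.10   -0.02   -0.07   -0.03    0.96   -0.05]
  [ -0.09   -0.07   -0.06   -0.09   -0.10   -0.05   -0.05    0.94]
Leontief inverse L = M⁻¹:
  [  1.1167    0.0483    0.1177    0.0717    0.1641    0.0701    0.1358    0.0622]
  [  0.1296    1.0622    0.1147    0.1222    0.0911    0.1086    0.1253    0.1146]
  [  0.0688    0.0810    1.1165    0.0556    0.1077    0.0506    0.1233    0.1392]
  [  0.1216    0.0550    0.1087    1.1147    0.1721    0.1402    0.1473    0.1156]
  [  0.0399    0.0421    0.0501    0.0485    1.1483    0.0431    0.0494    0.1399]
  [  0.1400    0.0555    0.1153    0.1041    0.1793    1.0694    0.1155    0.1606]
  [  0.0444    0.0868    0.1405    0.0515    0.1211    0.0573    1.0799    0.0986]
  [  0.1467    0.1062    0.1204    0.1397    0.1840    0.0960    0.1131    1.1269]
Total output x = L · d:
  x_0 = 1.1167·64 + 0.0483·86 + 0.1177·82 + 0.0717·90 + 0.1641·41 + 0.0701·93 + 0.1358·95 + 0.0622·91 = 123.5317
  x_1 = 0.1296·64 + 1.0622·86 + 0.1147·82 + 0.1222·90 + 0.0911·41 + 0.1086·93 + 0.1253·95 + 0.1146·91 = 156.1986
  x_2 = 0.0688·64 + 0.0810·86 + 1.1165·82 + 0.0556·90 + 0.1077·41 + 0.0506·93 + 0.1233·95 + 0.1392·91 = 141.4321
  x_3 = 0.1216·64 + 0.0550·86 + 0.1087·82 + 1.1147·90 + 0.1721·41 + 0.1402·93 + 0.1473·95 + 0.1156·91 = 166.3528
  x_4 = 0.0399·64 + 0.0421·86 + 0.0501·82 + 0.0485·90 + 1.1483·41 + 0.0431·93 + 0.0494·95 + 0.1399·91 = 83.1707
  x_5 = 0.1400·64 + 0.0555·86 + 0.1153·82 + 0.1041·90 + 0.1793·41 + 1.0694·93 + 0.1155·95 + 0.1606·91 = 164.9468
  x_6 = 0.0444·64 + 0.0868·86 + 0.1405·82 + 0.0515·90 + 0.1211·41 + 0.0573·93 + 1.0799·95 + 0.0986·91 = 148.3172
  x_7 = 0.1467·64 + 0.1062·86 + 0.1204·82 + 0.1397·90 + 0.1840·41 + 0.0960·93 + 0.1131·95 + 1.1269·91 = 170.7337
Output multipliers (column sums of L):
  Manufacturing: 1.8076
  Transport: 1.5371
  Energy: 1.8839
  Chemicals: 1.7079
  Electronics: 2.1677
  Construction: 1.6354
  Textiles: 1.8896
  Agriculture: 1.9575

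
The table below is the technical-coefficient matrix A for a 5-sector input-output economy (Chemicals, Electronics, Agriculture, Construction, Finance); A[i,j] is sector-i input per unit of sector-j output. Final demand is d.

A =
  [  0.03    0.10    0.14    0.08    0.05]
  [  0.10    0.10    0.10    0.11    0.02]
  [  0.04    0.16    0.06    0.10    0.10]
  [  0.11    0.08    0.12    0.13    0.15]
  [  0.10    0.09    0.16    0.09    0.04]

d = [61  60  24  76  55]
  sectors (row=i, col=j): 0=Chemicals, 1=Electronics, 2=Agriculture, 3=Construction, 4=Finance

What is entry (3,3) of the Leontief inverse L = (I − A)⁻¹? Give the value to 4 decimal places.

Form M = I − A:
  [  0.97   -0.10   -0.14   -0.08   -0.05]
  [ -0.10    0.90   -0.10   -0.11   -0.02]
  [ -0.04   -0.16    0.94   -0.10   -0.10]
  [ -0.11   -0.08   -0.12    0.87   -0.15]
  [ -0.10   -0.09   -0.16   -0.09    0.96]
Leontief inverse L = M⁻¹:
  [  1.0885    0.1853    0.2207    0.1601    0.1086]
  [  0.1611    1.1884    0.1896    0.1955    0.0834]
  [  0.1123    0.2519    1.1594    0.1922    0.1619]
  [  0.1965    0.2005    0.2496    1.2459    0.2351]
  [  0.1656    0.1915    0.2574    0.1838    1.1098]
Total output x = L · d:
  x_0 = 1.0885·61 + 0.1853·60 + 0.2207·24 + 0.1601·76 + 0.1086·55 = 100.9519
  x_1 = 0.1611·61 + 1.1884·60 + 0.1896·24 + 0.1955·76 + 0.0834·55 = 105.1317
  x_2 = 0.1123·61 + 0.2519·60 + 1.1594·24 + 0.1922·76 + 0.1619·55 = 73.2970
  x_3 = 0.1965·61 + 0.2005·60 + 0.2496·24 + 1.2459·76 + 0.2351·55 = 137.6185
  x_4 = 0.1656·61 + 0.1915·60 + 0.2574·24 + 0.1838·76 + 1.1098·55 = 102.7815

L[3,3] = 1.2459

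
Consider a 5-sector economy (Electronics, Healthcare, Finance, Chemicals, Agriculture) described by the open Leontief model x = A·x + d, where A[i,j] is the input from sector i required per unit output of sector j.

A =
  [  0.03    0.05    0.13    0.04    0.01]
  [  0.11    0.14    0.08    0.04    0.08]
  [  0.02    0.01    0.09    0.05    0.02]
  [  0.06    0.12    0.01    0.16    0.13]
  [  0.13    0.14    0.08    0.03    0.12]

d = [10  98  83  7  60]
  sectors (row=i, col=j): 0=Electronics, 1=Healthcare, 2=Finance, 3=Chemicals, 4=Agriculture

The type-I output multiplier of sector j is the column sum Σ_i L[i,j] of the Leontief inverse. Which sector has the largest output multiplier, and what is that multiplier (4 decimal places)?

Form M = I − A:
  [  0.97   -0.05   -0.13   -0.04   -0.01]
  [ -0.11    0.86   -0.08   -0.04   -0.08]
  [ -0.02   -0.01    0.91   -0.05   -0.02]
  [ -0.06   -0.12   -0.01    0.84   -0.13]
  [ -0.13   -0.14   -0.08   -0.03    0.88]
Leontief inverse L = M⁻¹:
  [  1.0513    0.0772    0.1605    0.0644    0.0321]
  [  0.1613    1.2052    0.1409    0.0780    0.1261]
  [  0.0360    0.0312    1.1110    0.0707    0.0389]
  [  0.1278    0.2111    0.0680    1.2179    0.2021]
  [  0.1886    0.2132    0.1494    0.0699    1.1716]
Total output x = L · d:
  x_0 = 1.0513·10 + 0.0772·98 + 0.1605·83 + 0.0644·7 + 0.0321·60 = 33.7803
  x_1 = 0.1613·10 + 1.2052·98 + 0.1409·83 + 0.0780·7 + 0.1261·60 = 139.5354
  x_2 = 0.0360·10 + 0.0312·98 + 1.1110·83 + 0.0707·7 + 0.0389·60 = 98.4647
  x_3 = 0.1278·10 + 0.2111·98 + 0.0680·83 + 1.2179·7 + 0.2021·60 = 48.2517
  x_4 = 0.1886·10 + 0.2132·98 + 0.1494·83 + 0.0699·7 + 1.1716·60 = 105.9672
Output multipliers (column sums of L):
  Electronics: 1.5650
  Healthcare: 1.7379
  Finance: 1.6298
  Chemicals: 1.5009
  Agriculture: 1.5709

Healthcare (1.7379)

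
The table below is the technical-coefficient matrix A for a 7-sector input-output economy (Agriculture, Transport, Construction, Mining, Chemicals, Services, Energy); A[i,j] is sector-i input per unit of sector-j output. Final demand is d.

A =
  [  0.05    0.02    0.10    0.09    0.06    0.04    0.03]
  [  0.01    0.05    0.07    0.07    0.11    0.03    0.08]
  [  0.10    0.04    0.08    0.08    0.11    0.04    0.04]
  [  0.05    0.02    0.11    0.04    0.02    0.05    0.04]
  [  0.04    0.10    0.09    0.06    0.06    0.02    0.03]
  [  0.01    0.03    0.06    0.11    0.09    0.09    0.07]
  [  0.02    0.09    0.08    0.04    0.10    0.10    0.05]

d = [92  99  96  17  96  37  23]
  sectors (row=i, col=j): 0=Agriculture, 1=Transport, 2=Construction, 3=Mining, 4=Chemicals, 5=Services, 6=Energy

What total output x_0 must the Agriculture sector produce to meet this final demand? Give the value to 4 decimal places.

Form M = I − A:
  [  0.95   -0.02   -0.10   -0.09   -0.06   -0.04   -0.03]
  [ -0.01    0.95   -0.07   -0.07   -0.11   -0.03   -0.08]
  [ -0.10   -0.04    0.92   -0.08   -0.11   -0.04   -0.04]
  [ -0.05   -0.02   -0.11    0.96   -0.02   -0.05   -0.04]
  [ -0.04   -0.10   -0.09   -0.06    0.94   -0.02   -0.03]
  [ -0.01   -0.03   -0.06   -0.11   -0.09    0.91   -0.07]
  [ -0.02   -0.09   -0.08   -0.04   -0.10   -0.10    0.95]
Leontief inverse L = M⁻¹:
  [  1.0837    0.0519    0.1588    0.1363    0.1101    0.0728    0.0599]
  [  0.0417    1.0920    0.1322    0.1173    0.1669    0.0663    0.1139]
  [  0.1393    0.0824    1.1536    0.1383    0.1723    0.0794    0.0770]
  [  0.0793    0.0471    0.1592    1.0820    0.0670    0.0803    0.0668]
  [  0.0716    0.1351    0.1489    0.1072    1.1156    0.0515    0.0634]
  [  0.0433    0.0715    0.1276    0.1635    0.1495    1.1329    0.1078]
  [  0.0539    0.1352    0.1488    0.0997    0.1686    0.1426    1.0920]
Total output x = L · d:
  x_0 = 1.0837·92 + 0.0519·99 + 0.1588·96 + 0.1363·17 + 0.1101·96 + 0.0728·37 + 0.0599·23 = 137.0412
  x_1 = 0.0417·92 + 1.0920·99 + 0.1322·96 + 0.1173·17 + 0.1669·96 + 0.0663·37 + 0.1139·23 = 147.7249
  x_2 = 0.1393·92 + 0.0824·99 + 1.1536·96 + 0.1383·17 + 0.1723·96 + 0.0794·37 + 0.0770·23 = 155.3121
  x_3 = 0.0793·92 + 0.0471·99 + 0.1592·96 + 1.0820·17 + 0.0670·96 + 0.0803·37 + 0.0668·23 = 56.5619
  x_4 = 0.0716·92 + 0.1351·99 + 0.1489·96 + 0.1072·17 + 1.1156·96 + 0.0515·37 + 0.0634·23 = 146.5422
  x_5 = 0.0433·92 + 0.0715·99 + 0.1276·96 + 0.1635·17 + 0.1495·96 + 1.1329·37 + 0.1078·23 = 84.8296
  x_6 = 0.0539·92 + 0.1352·99 + 0.1488·96 + 0.0997·17 + 0.1686·96 + 0.1426·37 + 1.0920·23 = 80.9060

137.0412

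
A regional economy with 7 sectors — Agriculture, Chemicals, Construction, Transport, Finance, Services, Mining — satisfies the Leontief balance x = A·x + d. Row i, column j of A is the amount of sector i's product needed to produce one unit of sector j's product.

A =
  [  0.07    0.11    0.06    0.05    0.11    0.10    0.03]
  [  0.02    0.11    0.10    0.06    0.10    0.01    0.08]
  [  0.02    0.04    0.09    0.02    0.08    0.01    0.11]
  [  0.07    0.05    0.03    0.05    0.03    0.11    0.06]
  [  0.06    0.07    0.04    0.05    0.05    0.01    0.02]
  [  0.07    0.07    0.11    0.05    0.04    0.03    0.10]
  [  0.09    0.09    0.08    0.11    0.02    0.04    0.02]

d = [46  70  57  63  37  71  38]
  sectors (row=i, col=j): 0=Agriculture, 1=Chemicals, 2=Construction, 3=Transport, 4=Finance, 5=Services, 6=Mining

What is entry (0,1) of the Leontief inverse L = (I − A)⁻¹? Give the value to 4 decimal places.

L[0,1] = 0.1825

Form M = I − A:
  [  0.93   -0.11   -0.06   -0.05   -0.11   -0.10   -0.03]
  [ -0.02    0.89   -0.10   -0.06   -0.10   -0.01   -0.08]
  [ -0.02   -0.04    0.91   -0.02   -0.08   -0.01   -0.11]
  [ -0.07   -0.05   -0.03    0.95   -0.03   -0.11   -0.06]
  [ -0.06   -0.07   -0.04   -0.05    0.95   -0.01   -0.02]
  [ -0.07   -0.07   -0.11   -0.05   -0.04    0.97   -0.10]
  [ -0.09   -0.09   -0.08   -0.11   -0.02   -0.04    0.98]
Leontief inverse L = M⁻¹:
  [  1.1190    0.1825    0.1286    0.0993    0.1703    0.1352    0.0869]
  [  0.0618    1.1723    0.1591    0.1056    0.1516    0.0390    0.1290]
  [  0.0546    0.0875    1.1358    0.0570    0.1174    0.0319    0.1454]
  [  0.1118    0.1064    0.0846    1.0905    0.0739    0.1422    0.1044]
  [  0.0874    0.1118    0.0768    0.0780    1.0859    0.0331    0.0507]
  [  0.1144    0.1334    0.1712    0.0963    0.0927    1.0639    0.1500]
  [  0.1319    0.1512    0.1372    0.1514    0.0734    0.0787    1.0710]
Total output x = L · d:
  x_0 = 1.1190·46 + 0.1825·70 + 0.1286·57 + 0.0993·63 + 0.1703·37 + 0.1352·71 + 0.0869·38 = 97.0285
  x_1 = 0.0618·46 + 1.1723·70 + 0.1591·57 + 0.1056·63 + 0.1516·37 + 0.0390·71 + 0.1290·38 = 113.9068
  x_2 = 0.0546·46 + 0.0875·70 + 1.1358·57 + 0.0570·63 + 0.1174·37 + 0.0319·71 + 0.1454·38 = 89.1040
  x_3 = 0.1118·46 + 0.1064·70 + 0.0846·57 + 1.0905·63 + 0.0739·37 + 0.1422·71 + 0.1044·38 = 102.9145
  x_4 = 0.0874·46 + 0.1118·70 + 0.0768·57 + 0.0780·63 + 1.0859·37 + 0.0331·71 + 0.0507·38 = 65.5959
  x_5 = 0.1144·46 + 0.1334·70 + 0.1712·57 + 0.0963·63 + 0.0927·37 + 1.0639·71 + 0.1500·38 = 115.0901
  x_6 = 0.1319·46 + 0.1512·70 + 0.1372·57 + 0.1514·63 + 0.0734·37 + 0.0787·71 + 1.0710·38 = 83.0088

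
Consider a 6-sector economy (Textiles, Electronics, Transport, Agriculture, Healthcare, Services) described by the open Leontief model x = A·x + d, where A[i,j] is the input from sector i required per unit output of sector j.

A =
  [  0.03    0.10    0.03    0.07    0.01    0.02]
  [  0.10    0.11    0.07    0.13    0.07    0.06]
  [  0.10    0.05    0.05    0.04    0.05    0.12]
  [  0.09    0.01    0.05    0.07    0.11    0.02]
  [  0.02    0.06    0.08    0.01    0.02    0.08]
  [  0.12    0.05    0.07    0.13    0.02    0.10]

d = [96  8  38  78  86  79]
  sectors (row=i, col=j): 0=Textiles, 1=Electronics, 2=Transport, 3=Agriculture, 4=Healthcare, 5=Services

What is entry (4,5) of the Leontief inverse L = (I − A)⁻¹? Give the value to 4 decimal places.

L[4,5] = 0.1153

Form M = I − A:
  [  0.97   -0.10   -0.03   -0.07   -0.01   -0.02]
  [ -0.10    0.89   -0.07   -0.13   -0.07   -0.06]
  [ -0.10   -0.05    0.95   -0.04   -0.05   -0.12]
  [ -0.09   -0.01   -0.05    0.93   -0.11   -0.02]
  [ -0.02   -0.06   -0.08   -0.01    0.98   -0.08]
  [ -0.12   -0.05   -0.07   -0.13   -0.02    0.90]
Leontief inverse L = M⁻¹:
  [  1.0662    0.1291    0.0552    0.1074    0.0359    0.0452]
  [  0.1670    1.1654    0.1195    0.1975    0.1155    0.1120]
  [  0.1525    0.0938    1.0880    0.0951    0.0778    0.1637]
  [  0.1243    0.0428    0.0802    1.1029    0.1333    0.0527]
  [  0.0606    0.0900    0.1073    0.0491    1.0408    0.1153]
  [  0.1826    0.0974    0.1126    0.1931    0.0596    1.1463]
Total output x = L · d:
  x_0 = 1.0662·96 + 0.1291·8 + 0.0552·38 + 0.1074·78 + 0.0359·86 + 0.0452·79 = 120.5224
  x_1 = 0.1670·96 + 1.1654·8 + 0.1195·38 + 0.1975·78 + 0.1155·86 + 0.1120·79 = 64.0854
  x_2 = 0.1525·96 + 0.0938·8 + 1.0880·38 + 0.0951·78 + 0.0778·86 + 0.1637·79 = 83.7765
  x_3 = 0.1243·96 + 0.0428·8 + 0.0802·38 + 1.1029·78 + 0.1333·86 + 0.0527·79 = 116.9671
  x_4 = 0.0606·96 + 0.0900·8 + 0.1073·38 + 0.0491·78 + 1.0408·86 + 0.1153·79 = 113.0550
  x_5 = 0.1826·96 + 0.0974·8 + 0.1126·38 + 0.1931·78 + 0.0596·86 + 1.1463·79 = 133.3313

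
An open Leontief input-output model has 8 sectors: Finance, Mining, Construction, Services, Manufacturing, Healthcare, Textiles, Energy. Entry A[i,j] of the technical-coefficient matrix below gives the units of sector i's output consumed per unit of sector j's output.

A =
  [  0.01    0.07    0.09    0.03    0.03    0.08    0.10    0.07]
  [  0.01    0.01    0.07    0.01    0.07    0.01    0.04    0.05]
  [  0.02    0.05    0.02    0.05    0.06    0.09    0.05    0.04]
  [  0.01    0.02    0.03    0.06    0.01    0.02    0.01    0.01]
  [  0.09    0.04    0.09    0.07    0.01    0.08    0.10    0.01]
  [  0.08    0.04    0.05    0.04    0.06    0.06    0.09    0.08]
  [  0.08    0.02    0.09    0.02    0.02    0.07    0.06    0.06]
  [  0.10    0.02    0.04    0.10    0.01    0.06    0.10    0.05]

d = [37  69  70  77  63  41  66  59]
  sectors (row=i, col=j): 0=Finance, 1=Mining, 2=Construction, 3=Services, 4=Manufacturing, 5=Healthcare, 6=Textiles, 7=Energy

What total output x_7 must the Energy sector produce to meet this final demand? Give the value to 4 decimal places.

105.9244

Form M = I − A:
  [  0.99   -0.07   -0.09   -0.03   -0.03   -0.08   -0.10   -0.07]
  [ -0.01    0.99   -0.07   -0.01   -0.07   -0.01   -0.04   -0.05]
  [ -0.02   -0.05    0.98   -0.05   -0.06   -0.09   -0.05   -0.04]
  [ -0.01   -0.02   -0.03    0.94   -0.01   -0.02   -0.01   -0.01]
  [ -0.09   -0.04   -0.09   -0.07    0.99   -0.08   -0.10   -0.01]
  [ -0.08   -0.04   -0.05   -0.04   -0.06    0.94   -0.09   -0.08]
  [ -0.08   -0.02   -0.09   -0.02   -0.02   -0.07    0.94   -0.06]
  [ -0.10   -0.02   -0.04   -0.10   -0.01   -0.06   -0.10    0.95]
Leontief inverse L = M⁻¹:
  [  1.0540    0.0957    0.1364    0.0669    0.0597    0.1288    0.1546    0.1104]
  [  0.0367    1.0263    0.0972    0.0343    0.0846    0.0412    0.0735    0.0702]
  [  0.0554    0.0708    1.0586    0.0799    0.0820    0.1270    0.0945    0.0707]
  [  0.0205    0.0283    0.0433    1.0727    0.0188    0.0338    0.0245    0.0207]
  [  0.1272    0.0695    0.1382    0.1039    1.0398    0.1302    0.1535    0.0515]
  [  0.1261    0.0698    0.1028    0.0804    0.0876    1.1134    0.1517    0.1224]
  [  0.1171    0.0471    0.1321    0.0538    0.0460    0.1173    1.1124    0.0979]
  [  0.1378    0.0477    0.0874    0.1359    0.0348    0.1074    0.1527    1.0895]
Total output x = L · d:
  x_0 = 1.0540·37 + 0.0957·69 + 0.1364·70 + 0.0669·77 + 0.0597·63 + 0.1288·41 + 0.1546·66 + 0.1104·59 = 86.0639
  x_1 = 0.0367·37 + 1.0263·69 + 0.0972·70 + 0.0343·77 + 0.0846·63 + 0.0412·41 + 0.0735·66 + 0.0702·59 = 97.6393
  x_2 = 0.0554·37 + 0.0708·69 + 1.0586·70 + 0.0799·77 + 0.0820·63 + 0.1270·41 + 0.0945·66 + 0.0707·59 = 107.9663
  x_3 = 0.0205·37 + 0.0283·69 + 0.0433·70 + 1.0727·77 + 0.0188·63 + 0.0338·41 + 0.0245·66 + 0.0207·59 = 93.7528
  x_4 = 0.1272·37 + 0.0695·69 + 0.1382·70 + 0.1039·77 + 1.0398·63 + 0.1302·41 + 0.1535·66 + 0.0515·59 = 111.1907
  x_5 = 0.1261·37 + 0.0698·69 + 0.1028·70 + 0.0804·77 + 0.0876·63 + 1.1134·41 + 0.1517·66 + 0.1224·59 = 91.2690
  x_6 = 0.1171·37 + 0.0471·69 + 0.1321·70 + 0.0538·77 + 0.0460·63 + 0.1173·41 + 1.1124·66 + 0.0979·59 = 107.8702
  x_7 = 0.1378·37 + 0.0477·69 + 0.0874·70 + 0.1359·77 + 0.0348·63 + 0.1074·41 + 0.1527·66 + 1.0895·59 = 105.9244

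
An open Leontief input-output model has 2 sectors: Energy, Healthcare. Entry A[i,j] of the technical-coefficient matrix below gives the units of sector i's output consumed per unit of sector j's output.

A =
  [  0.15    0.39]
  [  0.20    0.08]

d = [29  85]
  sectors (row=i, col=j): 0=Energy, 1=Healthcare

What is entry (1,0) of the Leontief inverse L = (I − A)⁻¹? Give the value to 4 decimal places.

L[1,0] = 0.2841

Form M = I − A:
  [  0.85   -0.39]
  [ -0.20    0.92]
Leontief inverse L = M⁻¹:
  [  1.3068    0.5540]
  [  0.2841    1.2074]
Total output x = L · d:
  x_0 = 1.3068·29 + 0.5540·85 = 84.9858
  x_1 = 0.2841·29 + 1.2074·85 = 110.8665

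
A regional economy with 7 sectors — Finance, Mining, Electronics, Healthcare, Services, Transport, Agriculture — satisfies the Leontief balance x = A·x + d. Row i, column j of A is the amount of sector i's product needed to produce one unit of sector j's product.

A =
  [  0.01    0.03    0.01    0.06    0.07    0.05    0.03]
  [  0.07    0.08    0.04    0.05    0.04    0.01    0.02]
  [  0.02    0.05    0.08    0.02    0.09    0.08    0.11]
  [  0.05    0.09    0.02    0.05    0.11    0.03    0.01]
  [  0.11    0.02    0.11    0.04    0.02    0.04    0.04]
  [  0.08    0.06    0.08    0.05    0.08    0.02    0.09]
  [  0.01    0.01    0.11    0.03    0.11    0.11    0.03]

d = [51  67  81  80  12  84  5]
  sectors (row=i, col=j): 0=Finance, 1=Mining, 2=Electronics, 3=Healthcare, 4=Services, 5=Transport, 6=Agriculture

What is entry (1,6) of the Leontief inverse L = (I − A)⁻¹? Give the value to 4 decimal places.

Form M = I − A:
  [  0.99   -0.03   -0.01   -0.06   -0.07   -0.05   -0.03]
  [ -0.07    0.92   -0.04   -0.05   -0.04   -0.01   -0.02]
  [ -0.02   -0.05    0.92   -0.02   -0.09   -0.08   -0.11]
  [ -0.05   -0.09   -0.02    0.95   -0.11   -0.03   -0.01]
  [ -0.11   -0.02   -0.11   -0.04    0.98   -0.04   -0.04]
  [ -0.08   -0.06   -0.08   -0.05   -0.08    0.98   -0.09]
  [ -0.01   -0.01   -0.11   -0.03   -0.11   -0.11    0.97]
Leontief inverse L = M⁻¹:
  [  1.0355    0.0507    0.0388    0.0782    0.0994    0.0684    0.0487]
  [  0.0941    1.1047    0.0668    0.0715    0.0730    0.0312    0.0399]
  [  0.0585    0.0812    1.1379    0.0491    0.1442    0.1210    0.1502]
  [  0.0844    0.1179    0.0553    1.0752    0.1446    0.0526    0.0332]
  [  0.1349    0.0476    0.1477    0.0652    1.0671    0.0732    0.0734]
  [  0.1149    0.0920    0.1300    0.0802    0.1334    1.0597    0.1249]
  [  0.0492    0.0406    0.1633    0.0569    0.1587    0.1448    1.0724]
Total output x = L · d:
  x_0 = 1.0355·51 + 0.0507·67 + 0.0388·81 + 0.0782·80 + 0.0994·12 + 0.0684·84 + 0.0487·5 = 72.7933
  x_1 = 0.0941·51 + 1.1047·67 + 0.0668·81 + 0.0715·80 + 0.0730·12 + 0.0312·84 + 0.0399·5 = 93.6377
  x_2 = 0.0585·51 + 0.0812·67 + 1.1379·81 + 0.0491·80 + 0.1442·12 + 0.1210·84 + 0.1502·5 = 117.1684
  x_3 = 0.0844·51 + 0.1179·67 + 0.0553·81 + 1.0752·80 + 0.1446·12 + 0.0526·84 + 0.0332·5 = 109.0144
  x_4 = 0.1349·51 + 0.0476·67 + 0.1477·81 + 0.0652·80 + 1.0671·12 + 0.0732·84 + 0.0734·5 = 46.5668
  x_5 = 0.1149·51 + 0.0920·67 + 0.1300·81 + 0.0802·80 + 0.1334·12 + 1.0597·84 + 0.1249·5 = 120.2154
  x_6 = 0.0492·51 + 0.0406·67 + 0.1633·81 + 0.0569·80 + 0.1587·12 + 0.1448·84 + 1.0724·5 = 42.4426

L[1,6] = 0.0399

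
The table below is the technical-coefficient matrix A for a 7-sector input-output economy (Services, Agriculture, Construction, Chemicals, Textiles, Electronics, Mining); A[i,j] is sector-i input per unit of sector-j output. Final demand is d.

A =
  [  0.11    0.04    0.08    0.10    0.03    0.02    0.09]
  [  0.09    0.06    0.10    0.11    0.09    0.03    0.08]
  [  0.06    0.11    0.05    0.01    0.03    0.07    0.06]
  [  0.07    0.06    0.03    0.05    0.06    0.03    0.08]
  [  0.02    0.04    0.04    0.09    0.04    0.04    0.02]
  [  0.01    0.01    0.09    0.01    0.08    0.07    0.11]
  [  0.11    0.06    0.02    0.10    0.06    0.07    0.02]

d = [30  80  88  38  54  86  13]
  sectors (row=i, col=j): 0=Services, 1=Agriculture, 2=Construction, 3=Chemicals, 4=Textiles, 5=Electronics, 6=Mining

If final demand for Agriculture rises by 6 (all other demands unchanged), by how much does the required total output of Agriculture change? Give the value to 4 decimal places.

Form M = I − A:
  [  0.89   -0.04   -0.08   -0.10   -0.03   -0.02   -0.09]
  [ -0.09    0.94   -0.10   -0.11   -0.09   -0.03   -0.08]
  [ -0.06   -0.11    0.95   -0.01   -0.03   -0.07   -0.06]
  [ -0.07   -0.06   -0.03    0.95   -0.06   -0.03   -0.08]
  [ -0.02   -0.04   -0.04   -0.09    0.96   -0.04   -0.02]
  [ -0.01   -0.01   -0.09   -0.01   -0.08    0.93   -0.11]
  [ -0.11   -0.06   -0.02   -0.10   -0.06   -0.07    0.98]
Leontief inverse L = M⁻¹:
  [  1.1731    0.0873    0.1243    0.1574    0.0722    0.0564    0.1431]
  [  0.1582    1.1153    0.1521    0.1762    0.1401    0.0731    0.1403]
  [  0.1092    0.1474    1.0941    0.0591    0.0703    0.1024    0.1068]
  [  0.1184    0.0955    0.0670    1.0993    0.0960    0.0594    0.1211]
  [  0.0521    0.0673    0.0673    0.1214    1.0678    0.0622    0.0531]
  [  0.0499    0.0456    0.1231    0.0496    0.1140    1.1046    0.1462]
  [  0.1624    0.0982    0.0653    0.1528    0.1014    0.1017    1.0733]
Total output x = L · d:
  x_0 = 1.1731·30 + 0.0873·80 + 0.1243·88 + 0.1574·38 + 0.0722·54 + 0.0564·86 + 0.1431·13 = 69.7117
  x_1 = 0.1582·30 + 1.1153·80 + 0.1521·88 + 0.1762·38 + 0.1401·54 + 0.0731·86 + 0.1403·13 = 129.7266
  x_2 = 0.1092·30 + 0.1474·80 + 1.0941·88 + 0.0591·38 + 0.0703·54 + 0.1024·86 + 0.1068·13 = 127.5863
  x_3 = 0.1184·30 + 0.0955·80 + 0.0670·88 + 1.0993·38 + 0.0960·54 + 0.0594·86 + 0.1211·13 = 70.7224
  x_4 = 0.0521·30 + 0.0673·80 + 0.0673·88 + 0.1214·38 + 1.0678·54 + 0.0622·86 + 0.0531·13 = 81.1849
  x_5 = 0.0499·30 + 0.0456·80 + 0.1231·88 + 0.0496·38 + 0.1140·54 + 1.1046·86 + 0.1462·13 = 120.9137
  x_6 = 0.1624·30 + 0.0982·80 + 0.0653·88 + 0.1528·38 + 0.1014·54 + 0.1017·86 + 1.0733·13 = 52.4601
Δx_1 = L[1,1] · Δd_1 = 1.1153 · 6 = 6.6918

6.6918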